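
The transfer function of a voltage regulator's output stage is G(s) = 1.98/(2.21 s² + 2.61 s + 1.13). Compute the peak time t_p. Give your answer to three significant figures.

Dividing through by 2.21: denominator becomes s² + 1.181 s + 0.5113.
So ω_n = √0.5113 = 0.715 rad/s and ζ = 1.181/(2·0.715) = 0.826.
The damped frequency ω_d = ω_n√(1−ζ²) = 0.403 rad/s. t_p = π/ω_d = 7.79 s.

t_p ≈ 7.79 s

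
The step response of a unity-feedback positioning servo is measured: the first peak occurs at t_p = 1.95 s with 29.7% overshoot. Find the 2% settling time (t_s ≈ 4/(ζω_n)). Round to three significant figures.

t_s ≈ 6.42 s

From the overshoot, ζ = −ln(OS)/√(π²+ln²(OS)) = 0.360.
From t_p = π/ω_d, ω_d = π/1.95 = 1.61 rad/s, so ω_n = ω_d/√(1−ζ²) = 1.73 rad/s.
t_s ≈ 4/(ζω_n) = 4/(0.360·1.73) = 6.42 s.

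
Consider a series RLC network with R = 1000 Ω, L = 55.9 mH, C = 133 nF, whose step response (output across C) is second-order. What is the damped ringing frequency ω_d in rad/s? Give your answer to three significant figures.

For a series RLC circuit (capacitor voltage as output), ω_n = 1/√(LC) = 1/√(55.9 mH · 133 nF) = 11600 rad/s.
ζ = (R/2)·√(C/L) = (1000/2)·√(133 nF/55.9 mH) = 0.771.
ω_d = 11600·√(1 − 0.771²) = 7380 rad/s.

ω_d ≈ 7380 rad/s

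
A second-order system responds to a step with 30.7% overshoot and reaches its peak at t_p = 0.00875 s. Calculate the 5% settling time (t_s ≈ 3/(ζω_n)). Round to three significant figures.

t_s ≈ 0.0222 s

The overshoot fixes ζ = −ln(OS)/√(π²+ln²(OS)) = 0.352.
From t_p = π/ω_d, ω_d = π/0.00875 = 359 rad/s, so ω_n = ω_d/√(1−ζ²) = 384 rad/s.
t_s ≈ 3/(ζω_n) = 3/(0.352·384) = 0.0222 s.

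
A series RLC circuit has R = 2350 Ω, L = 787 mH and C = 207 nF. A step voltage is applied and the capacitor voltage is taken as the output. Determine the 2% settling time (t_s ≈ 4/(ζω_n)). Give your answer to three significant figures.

For a series RLC circuit (capacitor voltage as output), ω_n = 1/√(LC) = 1/√(787 mH · 207 nF) = 2480 rad/s.
ζ = (R/2)·√(C/L) = (2350/2)·√(207 nF/787 mH) = 0.603.
t_s ≈ 4/(ζω_n) = 0.00268 s.

t_s ≈ 0.00268 s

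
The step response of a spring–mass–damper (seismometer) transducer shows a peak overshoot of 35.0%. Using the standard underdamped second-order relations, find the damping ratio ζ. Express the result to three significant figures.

ζ ≈ 0.317

Inverting the overshoot relation: ζ = |ln 0.350|/√(π² + ln²0.350) = 0.317.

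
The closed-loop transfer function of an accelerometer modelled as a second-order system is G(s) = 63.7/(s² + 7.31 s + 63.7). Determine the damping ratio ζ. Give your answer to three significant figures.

ω_n = √63.7 = 7.98 rad/s; ζ = 7.31/(2·7.98) = 0.458.

ζ ≈ 0.458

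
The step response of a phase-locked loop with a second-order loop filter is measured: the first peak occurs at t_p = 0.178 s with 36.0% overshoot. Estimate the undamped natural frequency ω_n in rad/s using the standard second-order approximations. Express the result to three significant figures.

The overshoot fixes ζ = −ln(OS)/√(π²+ln²(OS)) = 0.309.
From t_p = π/ω_d, ω_d = π/0.178 = 17.6 rad/s, so ω_n = ω_d/√(1−ζ²) = 18.6 rad/s.

ω_n ≈ 18.6 rad/s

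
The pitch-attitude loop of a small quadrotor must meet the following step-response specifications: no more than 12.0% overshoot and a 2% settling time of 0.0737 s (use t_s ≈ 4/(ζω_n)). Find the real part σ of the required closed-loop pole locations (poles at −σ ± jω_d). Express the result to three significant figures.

σ ≈ 54.3

The settling-time spec alone fixes σ = ζω_n = 4/t_s = 4/0.0737 = 54.3.
(Overshoot then fixes ζ = 0.559 and hence ω_d = σ·√(1−ζ²)/ζ = 80.4 rad/s.)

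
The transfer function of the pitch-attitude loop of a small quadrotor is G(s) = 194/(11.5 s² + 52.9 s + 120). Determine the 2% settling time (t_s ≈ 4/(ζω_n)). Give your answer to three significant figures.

Dividing through by 11.5: denominator becomes s² + 4.600 s + 10.43.
So ω_n = √10.43 = 3.23 rad/s and ζ = 4.600/(2·3.23) = 0.712.
t_s ≈ 4/(ζω_n) = 1.74 s.

t_s ≈ 1.74 s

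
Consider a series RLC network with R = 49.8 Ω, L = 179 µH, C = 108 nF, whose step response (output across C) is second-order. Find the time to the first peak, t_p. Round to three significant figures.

For a series RLC circuit (capacitor voltage as output), ω_n = 1/√(LC) = 1/√(179 µH · 108 nF) = 227000 rad/s.
ζ = (R/2)·√(C/L) = (49.8/2)·√(108 nF/179 µH) = 0.612.
The damped frequency ω_d = ω_n√(1−ζ²) = 180000 rad/s. t_p = π/ω_d = 0.0000175 s.

t_p ≈ 0.0000175 s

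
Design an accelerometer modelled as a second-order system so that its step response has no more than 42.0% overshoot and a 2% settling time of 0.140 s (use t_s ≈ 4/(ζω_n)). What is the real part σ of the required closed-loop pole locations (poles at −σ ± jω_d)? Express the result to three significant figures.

The settling-time spec alone fixes σ = ζω_n = 4/t_s = 4/0.140 = 28.6.
(Overshoot then fixes ζ = 0.266 and hence ω_d = σ·√(1−ζ²)/ζ = 103 rad/s.)

σ ≈ 28.6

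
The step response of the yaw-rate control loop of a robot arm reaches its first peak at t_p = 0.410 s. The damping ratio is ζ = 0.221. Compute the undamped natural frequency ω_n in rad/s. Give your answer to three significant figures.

Peak time t_p = π/ω_d, so ω_d = π/t_p = π/0.410 = 7.66 rad/s.
ω_n = ω_d/√(1−ζ²) = 7.66/√0.951 = 7.86 rad/s.

ω_n ≈ 7.86 rad/s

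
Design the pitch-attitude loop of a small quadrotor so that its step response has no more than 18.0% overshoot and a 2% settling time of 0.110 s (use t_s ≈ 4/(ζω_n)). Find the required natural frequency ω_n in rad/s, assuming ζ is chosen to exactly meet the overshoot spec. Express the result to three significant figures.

ω_n ≈ 75.9 rad/s

ζ = −ln(OS)/√(π² + (ln OS)²). With OS = 0.180, ln OS = −1.715 and ζ = 1.715/3.579 = 0.479.
Then ω_n = 4/(ζ t_s) = 4/(0.479 × 0.110) = 75.9 rad/s.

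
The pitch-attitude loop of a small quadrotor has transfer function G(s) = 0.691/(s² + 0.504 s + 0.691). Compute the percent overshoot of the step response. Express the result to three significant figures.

%OS ≈ 36.8%

Matching coefficients with s² + 2ζω_n s + ω_n² gives ω_n² = 0.691 ⇒ ω_n = 0.831 rad/s, and ζ = 0.504/(2ω_n) = 0.303.
%OS = 100·exp(−πζ/√(1−ζ²)) = 36.8%.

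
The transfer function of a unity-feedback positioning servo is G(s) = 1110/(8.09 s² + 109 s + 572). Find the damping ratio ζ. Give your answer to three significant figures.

ζ ≈ 0.801

Dividing through by 8.09: denominator becomes s² + 13.47 s + 70.70.
So ω_n = √70.70 = 8.41 rad/s and ζ = 13.47/(2·8.41) = 0.801.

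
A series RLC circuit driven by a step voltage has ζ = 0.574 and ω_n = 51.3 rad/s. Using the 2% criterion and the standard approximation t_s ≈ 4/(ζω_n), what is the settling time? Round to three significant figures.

t_s ≈ 0.136 s

t_s ≈ 4/(ζω_n) = 4/(0.574 × 51.3) = 0.136 s.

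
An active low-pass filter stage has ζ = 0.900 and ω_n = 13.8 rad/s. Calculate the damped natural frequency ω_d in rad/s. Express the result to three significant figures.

ω_d = ω_n√(1−ζ²) = 13.8·√0.190 = 6.02 rad/s.

ω_d ≈ 6.02 rad/s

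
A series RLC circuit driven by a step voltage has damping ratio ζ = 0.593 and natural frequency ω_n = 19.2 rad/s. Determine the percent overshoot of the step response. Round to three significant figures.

For an underdamped second-order system, %OS = 100·exp(−πζ/√(1−ζ²)).
πζ/√(1−ζ²) = π·0.593/√(1−0.352) = 2.314, so %OS = 100·e^(−2.314) = 9.89%.

%OS ≈ 9.89%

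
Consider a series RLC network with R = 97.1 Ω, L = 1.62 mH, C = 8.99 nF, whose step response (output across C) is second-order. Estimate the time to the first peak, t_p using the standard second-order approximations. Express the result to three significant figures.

t_p ≈ 0.0000121 s

For a series RLC circuit (capacitor voltage as output), ω_n = 1/√(LC) = 1/√(1.62 mH · 8.99 nF) = 262000 rad/s.
ζ = (R/2)·√(C/L) = (97.1/2)·√(8.99 nF/1.62 mH) = 0.114.
ω_d = ω_n√(1−ζ²) = 260000 rad/s. t_p = π/ω_d = 0.0000121 s.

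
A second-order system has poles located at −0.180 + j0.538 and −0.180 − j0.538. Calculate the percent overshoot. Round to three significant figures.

%OS ≈ 35.0%

|pole| = ω_n = √(0.180² + 0.538²) = 0.567 rad/s; ζ = cos θ = σ/ω_n = 0.317.
%OS = 100·exp(−πζ/√(1−ζ²)) = 35.0%.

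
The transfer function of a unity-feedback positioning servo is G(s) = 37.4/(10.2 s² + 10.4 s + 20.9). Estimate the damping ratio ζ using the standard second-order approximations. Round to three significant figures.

ζ ≈ 0.356

Dividing through by 10.2: denominator becomes s² + 1.020 s + 2.049.
So ω_n = √2.049 = 1.43 rad/s and ζ = 1.020/(2·1.43) = 0.356.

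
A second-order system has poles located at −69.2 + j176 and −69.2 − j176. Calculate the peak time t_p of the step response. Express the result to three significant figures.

t_p = π/ω_d with ω_d = 176 (the imaginary part), so t_p = 0.0178 s.

t_p ≈ 0.0178 s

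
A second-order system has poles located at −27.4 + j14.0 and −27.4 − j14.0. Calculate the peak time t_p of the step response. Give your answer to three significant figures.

t_p ≈ 0.224 s

t_p = π/ω_d with ω_d = 14.0 (the imaginary part), so t_p = 0.224 s.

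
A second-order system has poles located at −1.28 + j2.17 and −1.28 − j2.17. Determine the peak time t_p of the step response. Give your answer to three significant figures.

t_p ≈ 1.45 s

t_p = π/ω_d with ω_d = 2.17 (the imaginary part), so t_p = 1.45 s.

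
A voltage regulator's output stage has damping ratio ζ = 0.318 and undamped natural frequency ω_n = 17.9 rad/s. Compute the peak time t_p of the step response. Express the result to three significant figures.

t_p ≈ 0.185 s

The damped frequency is ω_d = ω_n√(1−ζ²) = 17.9·√(1−0.101) = 17.0 rad/s.
Peak time t_p = π/ω_d = π/17.0 = 0.185 s.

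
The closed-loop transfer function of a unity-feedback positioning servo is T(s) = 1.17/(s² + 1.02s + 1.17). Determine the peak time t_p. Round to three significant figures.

t_p ≈ 3.29 s

ω_n = √1.17 = 1.08 rad/s; ζ = 1.02/(2·1.08) = 0.471.
ω_d = 1.08·√(1 − 0.471²) = 0.954 rad/s. Then t_p = π/ω_d = 3.29 s.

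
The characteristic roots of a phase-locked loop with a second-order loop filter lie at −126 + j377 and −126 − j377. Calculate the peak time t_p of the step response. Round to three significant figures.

t_p ≈ 0.00833 s

t_p = π/ω_d with ω_d = 377 (the imaginary part), so t_p = 0.00833 s.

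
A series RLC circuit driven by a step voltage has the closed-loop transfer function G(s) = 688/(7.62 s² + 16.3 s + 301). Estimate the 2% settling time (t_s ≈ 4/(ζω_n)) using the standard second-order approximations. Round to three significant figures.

Dividing through by 7.62: denominator becomes s² + 2.139 s + 39.50.
So ω_n = √39.50 = 6.29 rad/s and ζ = 2.139/(2·6.29) = 0.170.
t_s ≈ 4/(ζω_n) = 3.74 s.

t_s ≈ 3.74 s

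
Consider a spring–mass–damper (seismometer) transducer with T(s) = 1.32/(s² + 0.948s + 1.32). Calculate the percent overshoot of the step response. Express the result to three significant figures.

ω_n = √1.32 = 1.15 rad/s; ζ = 0.948/(2·1.15) = 0.413.
%OS = 100·exp(−πζ/√(1−ζ²)) = 24.1%.

%OS ≈ 24.1%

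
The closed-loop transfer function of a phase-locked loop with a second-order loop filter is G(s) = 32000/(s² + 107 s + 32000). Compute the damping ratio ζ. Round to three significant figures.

ζ ≈ 0.299

Matching coefficients with s² + 2ζω_n s + ω_n² gives ω_n² = 32000 ⇒ ω_n = 179 rad/s, and ζ = 107/(2ω_n) = 0.299.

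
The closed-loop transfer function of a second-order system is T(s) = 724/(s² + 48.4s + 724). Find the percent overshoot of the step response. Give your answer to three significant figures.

%OS ≈ 0.156%

ω_n = √724 = 26.9 rad/s; ζ = 48.4/(2·26.9) = 0.899.
%OS = 100·exp(−πζ/√(1−ζ²)) = 0.156%.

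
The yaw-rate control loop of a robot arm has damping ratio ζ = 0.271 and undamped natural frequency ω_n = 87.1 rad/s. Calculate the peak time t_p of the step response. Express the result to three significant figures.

The damped frequency is ω_d = ω_n√(1−ζ²) = 87.1·√(1−0.0734) = 83.8 rad/s.
Peak time t_p = π/ω_d = π/83.8 = 0.0375 s.

t_p ≈ 0.0375 s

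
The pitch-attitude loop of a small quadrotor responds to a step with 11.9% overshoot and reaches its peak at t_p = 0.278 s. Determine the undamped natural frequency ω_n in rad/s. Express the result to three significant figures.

ω_n ≈ 13.7 rad/s

ζ from %OS: ζ = |ln 0.119|/√(π²+ln²0.119) = 0.561.
t_p = π/ω_d ⇒ ω_d = 11.3 rad/s; then ω_n = ω_d/√(1−ζ²) = 13.7 rad/s.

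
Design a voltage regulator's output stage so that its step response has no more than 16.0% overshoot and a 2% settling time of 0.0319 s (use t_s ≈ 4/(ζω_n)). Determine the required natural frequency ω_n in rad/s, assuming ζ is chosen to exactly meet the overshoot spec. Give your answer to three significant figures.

ζ = −ln(OS)/√(π² + (ln OS)²). With OS = 0.160, ln OS = −1.833 and ζ = 1.833/3.637 = 0.504.
Then ω_n = 4/(ζ t_s) = 4/(0.504 × 0.0319) = 249 rad/s.

ω_n ≈ 249 rad/s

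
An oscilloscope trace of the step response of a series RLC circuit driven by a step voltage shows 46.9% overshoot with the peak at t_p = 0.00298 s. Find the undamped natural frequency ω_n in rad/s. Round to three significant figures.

ω_n ≈ 1080 rad/s

ζ from %OS: ζ = |ln 0.469|/√(π²+ln²0.469) = 0.234.
t_p = π/ω_d ⇒ ω_d = 1050 rad/s; then ω_n = ω_d/√(1−ζ²) = 1080 rad/s.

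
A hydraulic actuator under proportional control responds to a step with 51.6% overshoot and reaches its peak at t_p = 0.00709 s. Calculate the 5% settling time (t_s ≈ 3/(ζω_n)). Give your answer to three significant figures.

t_s ≈ 0.0321 s

From the overshoot, ζ = −ln(OS)/√(π²+ln²(OS)) = 0.206.
From t_p = π/ω_d, ω_d = π/0.00709 = 443 rad/s, so ω_n = ω_d/√(1−ζ²) = 453 rad/s.
t_s ≈ 3/(ζω_n) = 3/(0.206·453) = 0.0321 s.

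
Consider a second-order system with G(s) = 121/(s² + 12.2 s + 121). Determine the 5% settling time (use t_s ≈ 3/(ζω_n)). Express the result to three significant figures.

t_s ≈ 0.492 s

Matching coefficients with s² + 2ζω_n s + ω_n² gives ω_n² = 121 ⇒ ω_n = 11.0 rad/s, and ζ = 12.2/(2ω_n) = 0.555.
t_s ≈ 3/(ζω_n) = 3/(0.555·11.0) = 0.492 s.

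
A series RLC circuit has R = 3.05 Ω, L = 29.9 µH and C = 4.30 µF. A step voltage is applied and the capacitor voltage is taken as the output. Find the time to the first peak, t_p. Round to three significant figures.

t_p ≈ 0.0000437 s

For a series RLC circuit (capacitor voltage as output), ω_n = 1/√(LC) = 1/√(29.9 µH · 4.30 µF) = 88200 rad/s.
ζ = (R/2)·√(C/L) = (3.05/2)·√(4.30 µF/29.9 µH) = 0.578.
ω_d = 88200·√(1 − 0.578²) = 71900 rad/s. t_p = π/ω_d = 0.0000437 s.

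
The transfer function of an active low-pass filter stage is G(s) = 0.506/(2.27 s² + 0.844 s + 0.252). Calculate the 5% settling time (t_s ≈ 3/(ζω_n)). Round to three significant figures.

Dividing through by 2.27: denominator becomes s² + 0.3718 s + 0.1110.
So ω_n = √0.1110 = 0.333 rad/s and ζ = 0.3718/(2·0.333) = 0.558.
t_s ≈ 3/(ζω_n) = 16.1 s.

t_s ≈ 16.1 s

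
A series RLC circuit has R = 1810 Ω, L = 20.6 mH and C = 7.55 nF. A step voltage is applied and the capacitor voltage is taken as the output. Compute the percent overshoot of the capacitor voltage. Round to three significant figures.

%OS ≈ 12.8%

For a series RLC circuit (capacitor voltage as output), ω_n = 1/√(LC) = 1/√(20.6 mH · 7.55 nF) = 80200 rad/s.
ζ = (R/2)·√(C/L) = (1810/2)·√(7.55 nF/20.6 mH) = 0.548.
%OS = 100 e^{−πζ/√(1−ζ²)} with ζ = 0.548 gives 12.8%.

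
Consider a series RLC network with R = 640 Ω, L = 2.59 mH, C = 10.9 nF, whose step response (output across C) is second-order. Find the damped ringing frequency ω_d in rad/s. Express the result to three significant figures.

ω_d ≈ 142000 rad/s

For a series RLC circuit (capacitor voltage as output), ω_n = 1/√(LC) = 1/√(2.59 mH · 10.9 nF) = 188000 rad/s.
ζ = (R/2)·√(C/L) = (640/2)·√(10.9 nF/2.59 mH) = 0.656.
ω_d = ω_n√(1−ζ²) = 142000 rad/s.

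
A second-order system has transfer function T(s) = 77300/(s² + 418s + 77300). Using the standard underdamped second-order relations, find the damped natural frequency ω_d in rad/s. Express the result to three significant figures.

ω_d ≈ 183 rad/s

Comparing the denominator to s² + 2ζω_n s + ω_n²: ω_n = √77300 = 278 rad/s, and 2ζω_n = 418 so ζ = 418/(2·278) = 0.752.
The damped frequency ω_d = ω_n√(1−ζ²) = 183 rad/s.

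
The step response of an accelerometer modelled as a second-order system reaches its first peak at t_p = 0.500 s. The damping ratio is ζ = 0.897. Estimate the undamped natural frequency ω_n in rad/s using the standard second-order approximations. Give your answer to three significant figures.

Peak time t_p = π/ω_d, so ω_d = π/t_p = π/0.500 = 6.28 rad/s.
ω_n = ω_d/√(1−ζ²) = 6.28/√0.195 = 14.2 rad/s.

ω_n ≈ 14.2 rad/s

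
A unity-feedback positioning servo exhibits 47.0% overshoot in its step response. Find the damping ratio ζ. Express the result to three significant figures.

From %OS = 100·exp(−πζ/√(1−ζ²)), invert to get ζ = −ln(OS)/√(π² + ln²(OS)) with OS = 0.470.
−ln 0.470 = 0.7550, so ζ = 0.7550/√(π² + 0.5701) = 0.234.

ζ ≈ 0.234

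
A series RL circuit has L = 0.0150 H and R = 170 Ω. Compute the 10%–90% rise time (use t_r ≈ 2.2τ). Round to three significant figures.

t_r ≈ 0.000194 s

τ = L/R = 0.0150/170 = 0.0000882 s.
t_r ≈ 2.2τ = 0.000194 s.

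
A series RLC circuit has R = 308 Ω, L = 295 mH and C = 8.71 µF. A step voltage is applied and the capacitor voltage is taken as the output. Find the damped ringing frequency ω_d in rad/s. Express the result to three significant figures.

ω_d ≈ 342 rad/s

For a series RLC circuit (capacitor voltage as output), ω_n = 1/√(LC) = 1/√(295 mH · 8.71 µF) = 624 rad/s.
ζ = (R/2)·√(C/L) = (308/2)·√(8.71 µF/295 mH) = 0.837.
The damped frequency ω_d = ω_n√(1−ζ²) = 342 rad/s.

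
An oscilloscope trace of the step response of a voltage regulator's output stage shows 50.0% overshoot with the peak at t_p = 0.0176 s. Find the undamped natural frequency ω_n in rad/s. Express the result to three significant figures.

ω_n ≈ 183 rad/s

ζ from %OS: ζ = |ln 0.500|/√(π²+ln²0.500) = 0.215.
From t_p = π/ω_d, ω_d = π/0.0176 = 178 rad/s, so ω_n = ω_d/√(1−ζ²) = 183 rad/s.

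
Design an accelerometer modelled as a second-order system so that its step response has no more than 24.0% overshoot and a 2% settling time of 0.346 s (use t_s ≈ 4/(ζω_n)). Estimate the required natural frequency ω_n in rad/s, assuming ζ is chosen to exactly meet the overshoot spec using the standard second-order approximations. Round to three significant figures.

ω_n ≈ 28.0 rad/s

ζ = −ln(OS)/√(π² + (ln OS)²). With OS = 0.240, ln OS = −1.427 and ζ = 1.427/3.451 = 0.414.
Then ω_n = 4/(ζ t_s) = 4/(0.414 × 0.346) = 28.0 rad/s.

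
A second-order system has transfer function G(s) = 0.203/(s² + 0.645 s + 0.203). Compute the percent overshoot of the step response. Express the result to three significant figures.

%OS ≈ 3.99%

ω_n = √0.203 = 0.451 rad/s; ζ = 0.645/(2·0.451) = 0.716.
%OS = 100 e^{−πζ/√(1−ζ²)} with ζ = 0.716 gives 3.99%.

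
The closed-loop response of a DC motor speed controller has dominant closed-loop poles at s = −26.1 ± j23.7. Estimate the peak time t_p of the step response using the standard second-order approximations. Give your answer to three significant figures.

t_p = π/ω_d with ω_d = 23.7 (the imaginary part), so t_p = 0.133 s.

t_p ≈ 0.133 s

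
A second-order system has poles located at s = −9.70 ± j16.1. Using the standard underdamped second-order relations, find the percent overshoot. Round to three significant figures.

The poles are at −σ ± jω_d with σ = 9.70 and ω_d = 16.1, so ω_n = √(σ²+ω_d²) = 18.8 rad/s and ζ = σ/ω_n = 0.516.
%OS = 100·exp(−πζ/√(1−ζ²)) = 15.1%.

%OS ≈ 15.1%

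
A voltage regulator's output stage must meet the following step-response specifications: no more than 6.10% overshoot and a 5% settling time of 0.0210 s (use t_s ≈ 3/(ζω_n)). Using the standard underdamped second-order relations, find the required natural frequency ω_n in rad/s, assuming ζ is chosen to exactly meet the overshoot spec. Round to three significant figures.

Inverting the overshoot relation: ζ = |ln 0.0610|/√(π² + ln²0.0610) = 0.665.
From t_s ≈ 3/(ζω_n): ω_n = 3/(ζ·t_s) = 3/(0.665·0.0210) = 215 rad/s.

ω_n ≈ 215 rad/s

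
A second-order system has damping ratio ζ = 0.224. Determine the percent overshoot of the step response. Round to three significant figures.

%OS ≈ 48.6%

For an underdamped second-order system, %OS = 100·exp(−πζ/√(1−ζ²)).
πζ/√(1−ζ²) = π·0.224/√(1−0.0502) = 0.7221, so %OS = 100·e^(−0.7221) = 48.6%.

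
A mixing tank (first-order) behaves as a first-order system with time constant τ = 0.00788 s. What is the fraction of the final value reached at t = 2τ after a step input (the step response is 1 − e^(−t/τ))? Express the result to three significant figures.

y(t)/y_∞ = 1 − e^(−t/τ) = 1 − e^(−2) = 1 − e^(−2.00) = 0.865.

y/y_∞ ≈ 0.865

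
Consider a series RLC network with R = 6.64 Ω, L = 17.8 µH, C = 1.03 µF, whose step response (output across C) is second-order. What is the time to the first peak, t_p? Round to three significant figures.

For a series RLC circuit (capacitor voltage as output), ω_n = 1/√(LC) = 1/√(17.8 µH · 1.03 µF) = 234000 rad/s.
ζ = (R/2)·√(C/L) = (6.64/2)·√(1.03 µF/17.8 µH) = 0.799.
ω_d = 234000·√(1 − 0.799²) = 141000 rad/s. t_p = π/ω_d = 0.0000224 s.

t_p ≈ 0.0000224 s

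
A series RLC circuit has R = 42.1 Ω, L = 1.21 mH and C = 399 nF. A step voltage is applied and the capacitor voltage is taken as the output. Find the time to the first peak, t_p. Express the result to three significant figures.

For a series RLC circuit (capacitor voltage as output), ω_n = 1/√(LC) = 1/√(1.21 mH · 399 nF) = 45500 rad/s.
ζ = (R/2)·√(C/L) = (42.1/2)·√(399 nF/1.21 mH) = 0.382.
ω_d = ω_n√(1−ζ²) = 42100 rad/s. t_p = π/ω_d = 0.0000747 s.

t_p ≈ 0.0000747 s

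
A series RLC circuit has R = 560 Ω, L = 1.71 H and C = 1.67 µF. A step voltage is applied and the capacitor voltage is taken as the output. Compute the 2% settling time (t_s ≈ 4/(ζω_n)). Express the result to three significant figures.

t_s ≈ 0.0244 s

For a series RLC circuit (capacitor voltage as output), ω_n = 1/√(LC) = 1/√(1.71 H · 1.67 µF) = 592 rad/s.
ζ = (R/2)·√(C/L) = (560/2)·√(1.67 µF/1.71 H) = 0.277.
t_s ≈ 4/(ζω_n) = 0.0244 s.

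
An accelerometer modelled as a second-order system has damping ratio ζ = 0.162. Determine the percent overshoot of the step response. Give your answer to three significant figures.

For an underdamped second-order system, %OS = 100·exp(−πζ/√(1−ζ²)).
πζ/√(1−ζ²) = π·0.162/√(1−0.0262) = 0.5158, so %OS = 100·e^(−0.5158) = 59.7%.

%OS ≈ 59.7%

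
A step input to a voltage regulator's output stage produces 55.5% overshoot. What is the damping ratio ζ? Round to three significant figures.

ζ = −ln(OS)/√(π² + (ln OS)²). With OS = 0.555, ln OS = −0.5888 and ζ = 0.5888/3.196 = 0.184.

ζ ≈ 0.184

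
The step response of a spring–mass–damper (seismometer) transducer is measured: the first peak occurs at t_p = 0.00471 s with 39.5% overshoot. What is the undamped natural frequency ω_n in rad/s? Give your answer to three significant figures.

ω_n ≈ 696 rad/s

From the overshoot, ζ = −ln(OS)/√(π²+ln²(OS)) = 0.284.
From t_p = π/ω_d, ω_d = π/0.00471 = 667 rad/s, so ω_n = ω_d/√(1−ζ²) = 696 rad/s.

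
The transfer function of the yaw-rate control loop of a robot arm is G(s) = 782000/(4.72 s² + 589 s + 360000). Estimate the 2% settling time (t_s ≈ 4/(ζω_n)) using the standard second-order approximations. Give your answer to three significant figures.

t_s ≈ 0.0641 s

Dividing through by 4.72: denominator becomes s² + 124.8 s + 76270.
So ω_n = √76270 = 276 rad/s and ζ = 124.8/(2·276) = 0.226.
t_s ≈ 4/(ζω_n) = 0.0641 s.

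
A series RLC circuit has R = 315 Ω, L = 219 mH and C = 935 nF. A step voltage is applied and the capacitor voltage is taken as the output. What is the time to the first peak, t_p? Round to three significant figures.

For a series RLC circuit (capacitor voltage as output), ω_n = 1/√(LC) = 1/√(219 mH · 935 nF) = 2210 rad/s.
ζ = (R/2)·√(C/L) = (315/2)·√(935 nF/219 mH) = 0.325.
The damped frequency ω_d = ω_n√(1−ζ²) = 2090 rad/s. t_p = π/ω_d = 0.00150 s.

t_p ≈ 0.00150 s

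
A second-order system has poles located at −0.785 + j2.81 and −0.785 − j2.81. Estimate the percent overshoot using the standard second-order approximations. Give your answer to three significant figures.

%OS ≈ 41.6%

|pole| = ω_n = √(0.785² + 2.81²) = 2.92 rad/s; ζ = cos θ = σ/ω_n = 0.269.
%OS = 100·exp(−πζ/√(1−ζ²)) = 41.6%.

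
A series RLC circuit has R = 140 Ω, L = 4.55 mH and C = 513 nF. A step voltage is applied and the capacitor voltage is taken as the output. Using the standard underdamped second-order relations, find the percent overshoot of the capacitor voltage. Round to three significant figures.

For a series RLC circuit (capacitor voltage as output), ω_n = 1/√(LC) = 1/√(4.55 mH · 513 nF) = 20700 rad/s.
ζ = (R/2)·√(C/L) = (140/2)·√(513 nF/4.55 mH) = 0.743.
Overshoot: exp(−π·0.743/√(1−0.743²)) = 0.0305, i.e. 3.05%.

%OS ≈ 3.05%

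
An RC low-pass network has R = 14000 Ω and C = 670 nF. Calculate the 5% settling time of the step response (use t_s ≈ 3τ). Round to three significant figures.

t_s ≈ 0.0281 s

τ = RC = 14000 × 670 nF = 0.00938 s.
t_s ≈ 3τ = 0.0281 s.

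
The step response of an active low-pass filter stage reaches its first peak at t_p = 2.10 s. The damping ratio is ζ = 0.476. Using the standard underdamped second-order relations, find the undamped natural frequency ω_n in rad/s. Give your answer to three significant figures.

ω_n ≈ 1.70 rad/s

Peak time t_p = π/ω_d, so ω_d = π/t_p = π/2.10 = 1.50 rad/s.
ω_n = ω_d/√(1−ζ²) = 1.50/√0.773 = 1.70 rad/s.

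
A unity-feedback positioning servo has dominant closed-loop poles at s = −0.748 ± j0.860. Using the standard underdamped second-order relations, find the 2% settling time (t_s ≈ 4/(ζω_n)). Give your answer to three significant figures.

t_s ≈ 5.35 s

For poles at −σ ± jω_d, ζω_n = σ = 0.748, so t_s ≈ 4/σ = 5.35 s.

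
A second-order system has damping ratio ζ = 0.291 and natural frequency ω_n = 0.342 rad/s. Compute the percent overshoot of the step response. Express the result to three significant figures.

%OS ≈ 38.5%

For an underdamped second-order system, %OS = 100·exp(−πζ/√(1−ζ²)).
πζ/√(1−ζ²) = π·0.291/√(1−0.0847) = 0.9556, so %OS = 100·e^(−0.9556) = 38.5%.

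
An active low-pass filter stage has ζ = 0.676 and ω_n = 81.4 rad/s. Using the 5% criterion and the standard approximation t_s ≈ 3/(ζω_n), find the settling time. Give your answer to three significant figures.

t_s ≈ 0.0545 s

t_s ≈ 3/(ζω_n) = 3/(0.676 × 81.4) = 0.0545 s.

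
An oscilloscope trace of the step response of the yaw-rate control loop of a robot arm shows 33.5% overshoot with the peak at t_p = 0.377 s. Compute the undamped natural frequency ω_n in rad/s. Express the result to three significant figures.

ω_n ≈ 8.82 rad/s

The overshoot fixes ζ = −ln(OS)/√(π²+ln²(OS)) = 0.329.
From t_p = π/ω_d, ω_d = π/0.377 = 8.33 rad/s, so ω_n = ω_d/√(1−ζ²) = 8.82 rad/s.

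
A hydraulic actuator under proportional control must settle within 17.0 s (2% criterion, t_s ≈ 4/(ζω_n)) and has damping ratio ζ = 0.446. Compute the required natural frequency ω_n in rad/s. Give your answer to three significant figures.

ω_n ≈ 0.528 rad/s

Rearranging t_s ≈ 4/(ζω_n) gives ω_n = 4/(ζ·t_s) = 4/(0.446 × 17.0) = 0.528 rad/s.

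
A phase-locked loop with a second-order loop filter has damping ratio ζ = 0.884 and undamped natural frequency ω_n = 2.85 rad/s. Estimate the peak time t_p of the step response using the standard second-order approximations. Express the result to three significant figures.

t_p ≈ 2.36 s

The damped frequency is ω_d = ω_n√(1−ζ²) = 2.85·√(1−0.781) = 1.33 rad/s.
Peak time t_p = π/ω_d = π/1.33 = 2.36 s.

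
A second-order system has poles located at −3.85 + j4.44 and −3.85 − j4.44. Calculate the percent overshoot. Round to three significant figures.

With σ = 3.85, ω_d = 4.44: ω_n = √(σ²+ω_d²) = 5.88 rad/s, ζ = σ/ω_n = 0.655.
Overshoot: exp(−π·0.655/√(1−0.655²)) = 0.0656, i.e. 6.56%.

%OS ≈ 6.56%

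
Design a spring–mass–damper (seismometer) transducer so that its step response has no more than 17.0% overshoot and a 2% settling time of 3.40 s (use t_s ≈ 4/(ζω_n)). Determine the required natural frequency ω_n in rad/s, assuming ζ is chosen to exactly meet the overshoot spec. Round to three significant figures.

ω_n ≈ 2.39 rad/s

ζ = −ln(OS)/√(π² + (ln OS)²). With OS = 0.170, ln OS = −1.772 and ζ = 1.772/3.607 = 0.491.
From t_s ≈ 4/(ζω_n): ω_n = 4/(ζ·t_s) = 4/(0.491·3.40) = 2.39 rad/s.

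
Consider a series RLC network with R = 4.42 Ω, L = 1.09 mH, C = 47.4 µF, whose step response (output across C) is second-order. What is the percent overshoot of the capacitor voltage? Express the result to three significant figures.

%OS ≈ 19.6%

For a series RLC circuit (capacitor voltage as output), ω_n = 1/√(LC) = 1/√(1.09 mH · 47.4 µF) = 4400 rad/s.
ζ = (R/2)·√(C/L) = (4.42/2)·√(47.4 µF/1.09 mH) = 0.461.
%OS = 100 e^{−πζ/√(1−ζ²)} with ζ = 0.461 gives 19.6%.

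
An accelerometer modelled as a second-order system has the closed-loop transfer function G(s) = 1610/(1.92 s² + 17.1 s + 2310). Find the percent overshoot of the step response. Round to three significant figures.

%OS ≈ 66.6%

Dividing through by 1.92: denominator becomes s² + 8.906 s + 1203.
So ω_n = √1203 = 34.7 rad/s and ζ = 8.906/(2·34.7) = 0.128.
%OS = 100·exp(−πζ/√(1−ζ²)) = 66.6%.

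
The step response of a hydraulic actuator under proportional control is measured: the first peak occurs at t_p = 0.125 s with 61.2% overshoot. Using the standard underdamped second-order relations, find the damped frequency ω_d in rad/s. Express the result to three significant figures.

ω_d ≈ 25.1 rad/s

t_p = π/ω_d, so ω_d = π/0.125 = 25.1 rad/s.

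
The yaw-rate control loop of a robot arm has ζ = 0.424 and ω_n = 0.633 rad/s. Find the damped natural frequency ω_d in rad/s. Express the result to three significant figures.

ω_d = ω_n√(1−ζ²) = 0.633·√0.820 = 0.573 rad/s.

ω_d ≈ 0.573 rad/s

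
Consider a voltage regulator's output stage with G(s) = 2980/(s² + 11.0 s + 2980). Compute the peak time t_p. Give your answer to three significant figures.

ω_n = √2980 = 54.6 rad/s; ζ = 11.0/(2·54.6) = 0.101.
ω_d = 54.6·√(1 − 0.101²) = 54.3 rad/s. Then t_p = π/ω_d = 0.0578 s.

t_p ≈ 0.0578 s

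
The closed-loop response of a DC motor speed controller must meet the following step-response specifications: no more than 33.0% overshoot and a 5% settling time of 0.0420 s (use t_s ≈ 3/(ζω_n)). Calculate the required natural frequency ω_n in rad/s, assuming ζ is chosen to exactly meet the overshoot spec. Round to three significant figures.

ω_n ≈ 215 rad/s

From %OS = 100·exp(−πζ/√(1−ζ²)), invert to get ζ = −ln(OS)/√(π² + ln²(OS)) with OS = 0.330.
−ln 0.330 = 1.109, so ζ = 1.109/√(π² + 1.229) = 0.333.
Then ω_n = 3/(ζ t_s) = 3/(0.333 × 0.0420) = 215 rad/s.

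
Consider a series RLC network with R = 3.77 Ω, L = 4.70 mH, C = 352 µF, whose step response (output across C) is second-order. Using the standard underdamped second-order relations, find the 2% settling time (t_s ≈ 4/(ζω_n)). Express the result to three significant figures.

For a series RLC circuit (capacitor voltage as output), ω_n = 1/√(LC) = 1/√(4.70 mH · 352 µF) = 777 rad/s.
ζ = (R/2)·√(C/L) = (3.77/2)·√(352 µF/4.70 mH) = 0.516.
t_s ≈ 4/(ζω_n) = 0.00997 s.

t_s ≈ 0.00997 s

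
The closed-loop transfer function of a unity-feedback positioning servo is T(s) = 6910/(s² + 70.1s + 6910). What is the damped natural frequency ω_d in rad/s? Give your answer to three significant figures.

ω_d ≈ 75.4 rad/s

Matching coefficients with s² + 2ζω_n s + ω_n² gives ω_n² = 6910 ⇒ ω_n = 83.1 rad/s, and ζ = 70.1/(2ω_n) = 0.422.
ω_d = ω_n√(1−ζ²) = 75.4 rad/s.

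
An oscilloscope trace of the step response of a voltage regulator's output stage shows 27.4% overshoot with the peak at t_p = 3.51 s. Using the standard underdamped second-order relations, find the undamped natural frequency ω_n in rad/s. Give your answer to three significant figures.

From the overshoot, ζ = −ln(OS)/√(π²+ln²(OS)) = 0.381.
t_p = π/ω_d ⇒ ω_d = 0.895 rad/s; then ω_n = ω_d/√(1−ζ²) = 0.968 rad/s.

ω_n ≈ 0.968 rad/s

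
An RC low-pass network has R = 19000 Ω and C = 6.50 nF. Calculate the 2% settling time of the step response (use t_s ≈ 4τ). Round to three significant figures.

t_s ≈ 0.000494 s

τ = RC = 19000 × 6.50 nF = 0.000123 s.
t_s ≈ 4τ = 0.000494 s.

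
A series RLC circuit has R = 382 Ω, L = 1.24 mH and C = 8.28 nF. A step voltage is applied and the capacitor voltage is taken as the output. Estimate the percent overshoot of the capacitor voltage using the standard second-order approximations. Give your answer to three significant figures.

%OS ≈ 16.8%

For a series RLC circuit (capacitor voltage as output), ω_n = 1/√(LC) = 1/√(1.24 mH · 8.28 nF) = 312000 rad/s.
ζ = (R/2)·√(C/L) = (382/2)·√(8.28 nF/1.24 mH) = 0.494.
Overshoot: exp(−π·0.494/√(1−0.494²)) = 0.168, i.e. 16.8%.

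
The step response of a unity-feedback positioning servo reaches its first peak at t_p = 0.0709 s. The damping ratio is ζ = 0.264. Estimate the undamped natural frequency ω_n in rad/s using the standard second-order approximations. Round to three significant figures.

Peak time t_p = π/ω_d, so ω_d = π/t_p = π/0.0709 = 44.3 rad/s.
ω_n = ω_d/√(1−ζ²) = 44.3/√0.930 = 45.9 rad/s.

ω_n ≈ 45.9 rad/s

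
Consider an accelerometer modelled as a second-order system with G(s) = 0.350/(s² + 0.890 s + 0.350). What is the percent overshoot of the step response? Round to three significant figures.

%OS ≈ 2.77%

ω_n = √0.350 = 0.592 rad/s; ζ = 0.890/(2·0.592) = 0.752.
%OS = 100·exp(−πζ/√(1−ζ²)) = 2.77%.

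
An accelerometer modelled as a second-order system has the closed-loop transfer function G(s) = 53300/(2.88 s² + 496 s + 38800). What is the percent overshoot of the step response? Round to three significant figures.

Dividing through by 2.88: denominator becomes s² + 172.2 s + 13470.
So ω_n = √13470 = 116 rad/s and ζ = 172.2/(2·116) = 0.742.
%OS = 100 e^{−πζ/√(1−ζ²)} with ζ = 0.742 gives 3.09%.

%OS ≈ 3.09%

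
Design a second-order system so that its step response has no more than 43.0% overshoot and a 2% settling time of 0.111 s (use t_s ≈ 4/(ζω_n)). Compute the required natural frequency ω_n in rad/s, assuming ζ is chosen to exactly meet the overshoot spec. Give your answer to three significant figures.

From %OS = 100·exp(−πζ/√(1−ζ²)), invert to get ζ = −ln(OS)/√(π² + ln²(OS)) with OS = 0.430.
−ln 0.430 = 0.8440, so ζ = 0.8440/√(π² + 0.7123) = 0.259.
From t_s ≈ 4/(ζω_n): ω_n = 4/(ζ·t_s) = 4/(0.259·0.111) = 139 rad/s.

ω_n ≈ 139 rad/s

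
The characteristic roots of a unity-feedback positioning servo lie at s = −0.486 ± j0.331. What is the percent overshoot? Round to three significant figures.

%OS ≈ 0.992%

With σ = 0.486, ω_d = 0.331: ω_n = √(σ²+ω_d²) = 0.588 rad/s, ζ = σ/ω_n = 0.827.
Overshoot: exp(−π·0.827/√(1−0.827²)) = 0.00992, i.e. 0.992%.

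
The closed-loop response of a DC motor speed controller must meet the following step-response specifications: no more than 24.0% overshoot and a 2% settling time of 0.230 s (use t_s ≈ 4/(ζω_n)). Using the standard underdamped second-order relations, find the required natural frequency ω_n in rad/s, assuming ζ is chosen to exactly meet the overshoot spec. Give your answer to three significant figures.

ω_n ≈ 42.0 rad/s

ζ = −ln(OS)/√(π² + (ln OS)²). With OS = 0.240, ln OS = −1.427 and ζ = 1.427/3.451 = 0.414.
From t_s ≈ 4/(ζω_n): ω_n = 4/(ζ·t_s) = 4/(0.414·0.230) = 42.0 rad/s.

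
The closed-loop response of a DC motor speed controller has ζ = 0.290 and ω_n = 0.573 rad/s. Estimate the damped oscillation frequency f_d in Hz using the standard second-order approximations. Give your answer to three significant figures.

f_d ≈ 0.0873 Hz

ω_d = ω_n√(1−ζ²) = 0.573·√0.916 = 0.548 rad/s.
f_d = ω_d/(2π) = 0.0873 Hz.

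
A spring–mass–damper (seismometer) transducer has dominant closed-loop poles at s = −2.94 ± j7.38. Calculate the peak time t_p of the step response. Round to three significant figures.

t_p = π/ω_d with ω_d = 7.38 (the imaginary part), so t_p = 0.426 s.

t_p ≈ 0.426 s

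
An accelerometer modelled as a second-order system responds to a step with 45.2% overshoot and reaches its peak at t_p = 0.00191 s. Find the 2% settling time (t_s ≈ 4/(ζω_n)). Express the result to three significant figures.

From the overshoot, ζ = −ln(OS)/√(π²+ln²(OS)) = 0.245.
t_p = π/ω_d ⇒ ω_d = 1640 rad/s; then ω_n = ω_d/√(1−ζ²) = 1700 rad/s.
t_s ≈ 4/(ζω_n) = 4/(0.245·1700) = 0.00962 s.

t_s ≈ 0.00962 s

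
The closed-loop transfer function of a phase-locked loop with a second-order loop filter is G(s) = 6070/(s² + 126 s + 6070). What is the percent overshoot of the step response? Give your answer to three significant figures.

Matching coefficients with s² + 2ζω_n s + ω_n² gives ω_n² = 6070 ⇒ ω_n = 77.9 rad/s, and ζ = 126/(2ω_n) = 0.809.
%OS = 100·exp(−πζ/√(1−ζ²)) = 1.33%.

%OS ≈ 1.33%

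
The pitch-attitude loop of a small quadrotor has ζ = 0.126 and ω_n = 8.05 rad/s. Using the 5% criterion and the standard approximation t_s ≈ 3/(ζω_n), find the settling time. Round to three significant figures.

t_s ≈ 3/(ζω_n) = 3/(0.126 × 8.05) = 2.96 s.

t_s ≈ 2.96 s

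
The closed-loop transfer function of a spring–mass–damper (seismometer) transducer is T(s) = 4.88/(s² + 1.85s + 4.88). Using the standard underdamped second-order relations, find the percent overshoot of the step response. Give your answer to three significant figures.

Matching coefficients with s² + 2ζω_n s + ω_n² gives ω_n² = 4.88 ⇒ ω_n = 2.21 rad/s, and ζ = 1.85/(2ω_n) = 0.419.
Overshoot: exp(−π·0.419/√(1−0.419²)) = 0.235, i.e. 23.5%.

%OS ≈ 23.5%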